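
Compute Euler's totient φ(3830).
φ is multiplicative, with φ(p^e) = p^e − p^(e−1). Factorise 3830 = 2 · 5 · 383. Then
  φ(3830) = (2 − 1) · (5 − 1) · (383 − 1) = 1 · 4 · 382 = 1528.

Final answer: φ(3830) = 1528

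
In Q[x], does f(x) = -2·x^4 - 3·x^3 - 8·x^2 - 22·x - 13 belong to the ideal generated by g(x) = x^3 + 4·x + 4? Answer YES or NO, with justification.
NO

In Q[x] the ideal (g) consists of all multiples of g, so f ∈ (g) iff g | f, i.e. iff the remainder of f on division by g is 0. Divide f by g (g is monic, so eliminate the leading term of the running remainder at each step):
  leading term -2·x^4: subtract (-2·x)·g(x) = -2·x^4 - 8·x^2 - 8·x, leaving -3·x^3 - 14·x - 13
  leading term -3·x^3: subtract (-3)·g(x) = -3·x^3 - 12·x - 12, leaving -2·x - 1
The remainder r(x) = -2·x - 1 ≠ 0 (and deg r < deg g), so g ∤ f, i.e. f ∉ (g).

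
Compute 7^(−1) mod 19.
7^(−1) ≡ 11 (mod 19)

Apply the extended Euclidean algorithm to (19, 7), tracking rows (r, s, t) with s·19 + t·7 = r. Each division r_prev = q·r_cur + r_new produces the new row as (previous row) − q·(current row):
  row A: (19, 1, 0)   [1·19 + 0·7 = 19]
  row B: (7, 0, 1)   [0·19 + 1·7 = 7]
  19 = 2·7 + 5   → row C = row A − 2·row B = (5, 1, −2)   [check: 1·19 − 2·7 = 5]
  7 = 1·5 + 2   → row D = row B − 1·row C = (2, −1, 3)   [check: −1·19 + 3·7 = 2]
  5 = 2·2 + 1   → row E = row C − 2·row D = (1, 3, −8)   [check: 3·19 − 8·7 = 1]
  2 = 2·1 + 0   → remainder 0, stop. gcd = 1 (last nonzero row E).
The gcd is 1, so 7 is invertible mod 19. The last nonzero row gives 3·19 − 8·7 = 1, so t = −8. So 7^(−1) ≡ −8 ≡ 11 (mod 19). Verify: 7 · 11 = 77 ≡ 1 (mod 19). ✓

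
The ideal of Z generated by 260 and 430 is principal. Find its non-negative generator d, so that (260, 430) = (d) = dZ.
In the PID Z, (a, b) is generated by gcd(a, b). Compute gcd(430, 260) with the extended Euclidean algorithm, tracking rows (r, s, t) with s·430 + t·260 = r:
  row A: (430, 1, 0)   [1·430 + 0·260 = 430]
  row B: (260, 0, 1)   [0·430 + 1·260 = 260]
  430 = 1·260 + 170   → row C = row A − 1·row B = (170, 1, −1)   [check: 1·430 − 1·260 = 170]
  260 = 1·170 + 90   → row D = row B − 1·row C = (90, −1, 2)   [check: −1·430 + 2·260 = 90]
  170 = 1·90 + 80   → row E = row C − 1·row D = (80, 2, −3)   [check: 2·430 − 3·260 = 80]
  90 = 1·80 + 10   → row F = row D − 1·row E = (10, −3, 5)   [check: −3·430 + 5·260 = 10]
  80 = 8·10 + 0   → remainder 0, stop. gcd = 10 (last nonzero row F).
So gcd(260, 430) = 10, with Bézout identity −3·430 + 5·260 = 10. Containment (⊇): the Bézout identity exhibits 10 as an element of (260, 430), giving (10) ⊆ (260, 430). Containment (⊆): since 10 | 260 and 10 | 430 (260 = 10·26, 430 = 10·43), every Z-linear combination of 260 and 430 is divisible by 10, so (260, 430) ⊆ (10). Therefore (260, 430) = (10), d = 10.

Final answer: (260, 430) = (10); d = 10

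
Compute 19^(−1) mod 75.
19^(−1) ≡ 4 (mod 75)

Apply the extended Euclidean algorithm to (75, 19), tracking rows (r, s, t) with s·75 + t·19 = r. Each division r_prev = q·r_cur + r_new produces the new row as (previous row) − q·(current row):
  row A: (75, 1, 0)   [1·75 + 0·19 = 75]
  row B: (19, 0, 1)   [0·75 + 1·19 = 19]
  75 = 3·19 + 18   → row C = row A − 3·row B = (18, 1, −3)   [check: 1·75 − 3·19 = 18]
  19 = 1·18 + 1   → row D = row B − 1·row C = (1, −1, 4)   [check: −1·75 + 4·19 = 1]
  18 = 18·1 + 0   → remainder 0, stop. gcd = 1 (last nonzero row D).
The gcd is 1, so 19 is invertible mod 75. The last nonzero row gives −1·75 + 4·19 = 1, so t = 4. So 19^(−1) ≡ 4 (mod 75). Verify: 19 · 4 = 76 ≡ 1 (mod 75). ✓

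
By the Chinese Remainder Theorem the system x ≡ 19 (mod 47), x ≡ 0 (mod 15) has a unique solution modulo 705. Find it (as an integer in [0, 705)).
x ≡ 630 (mod 705); the representative in [0, 705) is 630

The moduli 47, 15 are pairwise coprime, so by the CRT there is a unique solution mod 47·15 = 705.
Solve by successive substitution. Start with x ≡ 19 (mod 47).
  Combine with x ≡ 0 (mod 15): write x = 19 + 47·t and require 19 + 47·t ≡ 0 (mod 15), i.e. 47·t ≡ 0 − 19 ≡ 11 (mod 15). Since 47^(−1) ≡ 8 (mod 15) (47 ≡ 2 (mod 15)), t ≡ 8·11 ≡ 13 (mod 15). So x ≡ 19 + 47·13 = 630 (mod 705).
Unique solution in [0, 705): x = 630.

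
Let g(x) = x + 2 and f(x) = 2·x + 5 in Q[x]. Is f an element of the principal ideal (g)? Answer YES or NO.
In Q[x] the ideal (g) consists of all multiples of g, so f ∈ (g) iff g | f, i.e. iff the remainder of f on division by g is 0. Divide f by g (g is monic, so eliminate the leading term of the running remainder at each step):
  leading term 2·x: subtract (2)·g(x) = 2·x + 4, leaving 1
The remainder r(x) = 1 ≠ 0 (and deg r < deg g), so g ∤ f, i.e. f ∉ (g).

Final answer: NO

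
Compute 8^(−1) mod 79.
Apply the extended Euclidean algorithm to (79, 8), tracking rows (r, s, t) with s·79 + t·8 = r. Each division r_prev = q·r_cur + r_new produces the new row as (previous row) − q·(current row):
  row A: (79, 1, 0)   [1·79 + 0·8 = 79]
  row B: (8, 0, 1)   [0·79 + 1·8 = 8]
  79 = 9·8 + 7   → row C = row A − 9·row B = (7, 1, −9)   [check: 1·79 − 9·8 = 7]
  8 = 1·7 + 1   → row D = row B − 1·row C = (1, −1, 10)   [check: −1·79 + 10·8 = 1]
  7 = 7·1 + 0   → remainder 0, stop. gcd = 1 (last nonzero row D).
The gcd is 1, so 8 is invertible mod 79. The last nonzero row gives −1·79 + 10·8 = 1, so t = 10. So 8^(−1) ≡ 10 (mod 79). Verify: 8 · 10 = 80 ≡ 1 (mod 79). ✓

Final answer: 8^(−1) ≡ 10 (mod 79)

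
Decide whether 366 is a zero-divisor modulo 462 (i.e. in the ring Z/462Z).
gcd(366, 462) = 6 > 1, so 366 is not a unit in Z/462Z. In Z/nZ every nonzero non-unit is a zero-divisor: explicitly, take b = 462/gcd = 77 ≠ 0 (mod 462); then 366·77 = 28182 = 61·462, i.e. 366·77 ≡ 0 (mod 462). So 366 is a zero-divisor.

Final answer: YES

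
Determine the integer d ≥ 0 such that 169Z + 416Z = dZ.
(169, 416) = (13); d = 13

In the PID Z, (a, b) is generated by gcd(a, b). Compute gcd(416, 169) with the extended Euclidean algorithm, tracking rows (r, s, t) with s·416 + t·169 = r:
  row A: (416, 1, 0)   [1·416 + 0·169 = 416]
  row B: (169, 0, 1)   [0·416 + 1·169 = 169]
  416 = 2·169 + 78   → row C = row A − 2·row B = (78, 1, −2)   [check: 1·416 − 2·169 = 78]
  169 = 2·78 + 13   → row D = row B − 2·row C = (13, −2, 5)   [check: −2·416 + 5·169 = 13]
  78 = 6·13 + 0   → remainder 0, stop. gcd = 13 (last nonzero row D).
So gcd(169, 416) = 13, with Bézout identity −2·416 + 5·169 = 13. Containment (⊇): the Bézout identity exhibits 13 as an element of (169, 416), giving (13) ⊆ (169, 416). Containment (⊆): since 13 | 169 and 13 | 416 (169 = 13·13, 416 = 13·32), every Z-linear combination of 169 and 416 is divisible by 13, so (169, 416) ⊆ (13). Therefore (169, 416) = (13), d = 13.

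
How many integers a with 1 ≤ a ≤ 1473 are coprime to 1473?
The number of a ∈ {1, ..., 1473} with gcd(a, 1473) = 1 is by definition Euler's totient φ(1473). φ is multiplicative, with φ(p^e) = p^e − p^(e−1). Factorise 1473 = 3 · 491. Then
  φ(1473) = (3 − 1) · (491 − 1) = 2 · 490 = 980.
So there are 980 such integers.

Final answer: 980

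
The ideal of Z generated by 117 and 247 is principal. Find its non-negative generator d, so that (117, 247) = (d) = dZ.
In the PID Z, (a, b) is generated by gcd(a, b). Compute gcd(247, 117) with the extended Euclidean algorithm, tracking rows (r, s, t) with s·247 + t·117 = r:
  row A: (247, 1, 0)   [1·247 + 0·117 = 247]
  row B: (117, 0, 1)   [0·247 + 1·117 = 117]
  247 = 2·117 + 13   → row C = row A − 2·row B = (13, 1, −2)   [check: 1·247 − 2·117 = 13]
  117 = 9·13 + 0   → remainder 0, stop. gcd = 13 (last nonzero row C).
So gcd(117, 247) = 13, with Bézout identity 1·247 − 2·117 = 13. Containment (⊇): the Bézout identity exhibits 13 as an element of (117, 247), giving (13) ⊆ (117, 247). Containment (⊆): since 13 | 117 and 13 | 247 (117 = 13·9, 247 = 13·19), every Z-linear combination of 117 and 247 is divisible by 13, so (117, 247) ⊆ (13). Therefore (117, 247) = (13), d = 13.

Final answer: (117, 247) = (13); d = 13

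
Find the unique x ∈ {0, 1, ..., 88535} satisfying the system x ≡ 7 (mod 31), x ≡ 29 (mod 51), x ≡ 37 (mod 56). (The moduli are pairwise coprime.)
The moduli 31, 51, 56 are pairwise coprime, so by the CRT there is a unique solution mod 31·51·56 = 88536.
Solve by successive substitution. Start with x ≡ 7 (mod 31).
  Combine with x ≡ 29 (mod 51): write x = 7 + 31·t and require 7 + 31·t ≡ 29 (mod 51), i.e. 31·t ≡ 29 − 7 ≡ 22 (mod 51). Since 31^(−1) ≡ 28 (mod 51), t ≡ 28·22 ≡ 4 (mod 51). So x ≡ 7 + 31·4 = 131 (mod 1581).
  Combine with x ≡ 37 (mod 56): write x = 131 + 1581·t and require 131 + 1581·t ≡ 37 (mod 56), i.e. 1581·t ≡ 37 − 131 ≡ 18 (mod 56). Since 1581^(−1) ≡ 13 (mod 56) (1581 ≡ 13 (mod 56)), t ≡ 13·18 ≡ 10 (mod 56). So x ≡ 131 + 1581·10 = 15941 (mod 88536).
Unique solution in [0, 88536): x = 15941.

Final answer: x ≡ 15941 (mod 88536); the representative in [0, 88536) is 15941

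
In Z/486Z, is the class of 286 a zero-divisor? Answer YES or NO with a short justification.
gcd(286, 486) = 2 > 1, so 286 is not a unit in Z/486Z. In Z/nZ every nonzero non-unit is a zero-divisor: explicitly, take b = 486/gcd = 243 ≠ 0 (mod 486); then 286·243 = 69498 = 143·486, i.e. 286·243 ≡ 0 (mod 486). So 286 is a zero-divisor.

Final answer: YES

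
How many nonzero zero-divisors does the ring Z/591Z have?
Z/591Z has 198 nonzero zero-divisors

In Z/591Z each nonzero element is either a unit (gcd with 591 is 1) or a zero-divisor (gcd > 1). The number of units is φ(591): factorise 591 = 3 · 197, so φ(591) = (3 − 1) · (197 − 1) = 2 · 196 = 392. The nonzero elements number 591 − 1 = 590. Hence the nonzero zero-divisors number 590 − 392 = 198.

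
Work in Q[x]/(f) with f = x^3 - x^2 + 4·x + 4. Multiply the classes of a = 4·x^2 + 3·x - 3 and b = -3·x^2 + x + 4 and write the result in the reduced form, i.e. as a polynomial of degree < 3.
a · b ≡ 59·x^2 + 125·x + 56 (mod f(x))

First multiply in Q[x] without reducing: a · b = -12·x^4 - 5·x^3 + 28·x^2 + 9·x - 12. Now divide by f(x) = x^3 - x^2 + 4·x + 4, eliminating the leading term at each step:
  leading term -12·x^4: subtract (-12·x)·f(x) = -12·x^4 + 12·x^3 - 48·x^2 - 48·x, leaving -17·x^3 + 76·x^2 + 57·x - 12
  leading term -17·x^3: subtract (-17)·f(x) = -17·x^3 + 17·x^2 - 68·x - 68, leaving 59·x^2 + 125·x + 56
The degree is now < 3, so this is the remainder. Hence a · b ≡ 59·x^2 + 125·x + 56 in Q[x]/(f).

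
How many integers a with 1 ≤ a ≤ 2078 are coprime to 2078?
1038

The number of a ∈ {1, ..., 2078} with gcd(a, 2078) = 1 is by definition Euler's totient φ(2078). φ is multiplicative, with φ(p^e) = p^e − p^(e−1). Factorise 2078 = 2 · 1039. Then
  φ(2078) = (2 − 1) · (1039 − 1) = 1 · 1038 = 1038.
So there are 1038 such integers.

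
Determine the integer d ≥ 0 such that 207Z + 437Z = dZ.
(207, 437) = (23); d = 23

In the PID Z, (a, b) is generated by gcd(a, b). Compute gcd(437, 207) with the extended Euclidean algorithm, tracking rows (r, s, t) with s·437 + t·207 = r:
  row A: (437, 1, 0)   [1·437 + 0·207 = 437]
  row B: (207, 0, 1)   [0·437 + 1·207 = 207]
  437 = 2·207 + 23   → row C = row A − 2·row B = (23, 1, −2)   [check: 1·437 − 2·207 = 23]
  207 = 9·23 + 0   → remainder 0, stop. gcd = 23 (last nonzero row C).
So gcd(207, 437) = 23, with Bézout identity 1·437 − 2·207 = 23. Containment (⊇): the Bézout identity exhibits 23 as an element of (207, 437), giving (23) ⊆ (207, 437). Containment (⊆): since 23 | 207 and 23 | 437 (207 = 23·9, 437 = 23·19), every Z-linear combination of 207 and 437 is divisible by 23, so (207, 437) ⊆ (23). Therefore (207, 437) = (23), d = 23.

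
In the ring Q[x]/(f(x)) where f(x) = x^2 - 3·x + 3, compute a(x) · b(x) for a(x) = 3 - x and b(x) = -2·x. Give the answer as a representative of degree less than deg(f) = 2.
First multiply in Q[x] without reducing: a · b = 2·x^2 - 6·x. Now divide by f(x) = x^2 - 3·x + 3, eliminating the leading term at each step:
  leading term 2·x^2: subtract (2)·f(x) = 2·x^2 - 6·x + 6, leaving -6
The degree is now < 2, so this is the remainder. Hence a · b ≡ -6 in Q[x]/(f).

Final answer: a · b ≡ -6 (mod f(x))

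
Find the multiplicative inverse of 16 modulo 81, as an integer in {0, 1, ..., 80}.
16^(−1) ≡ 76 (mod 81)

Apply the extended Euclidean algorithm to (81, 16), tracking rows (r, s, t) with s·81 + t·16 = r. Each division r_prev = q·r_cur + r_new produces the new row as (previous row) − q·(current row):
  row A: (81, 1, 0)   [1·81 + 0·16 = 81]
  row B: (16, 0, 1)   [0·81 + 1·16 = 16]
  81 = 5·16 + 1   → row C = row A − 5·row B = (1, 1, −5)   [check: 1·81 − 5·16 = 1]
  16 = 16·1 + 0   → remainder 0, stop. gcd = 1 (last nonzero row C).
The gcd is 1, so 16 is invertible mod 81. The last nonzero row gives 1·81 − 5·16 = 1, so t = −5. So 16^(−1) ≡ −5 ≡ 76 (mod 81). Verify: 16 · 76 = 1216 ≡ 1 (mod 81). ✓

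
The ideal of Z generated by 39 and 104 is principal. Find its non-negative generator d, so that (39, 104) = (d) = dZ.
(39, 104) = (13); d = 13

In the PID Z, (a, b) is generated by gcd(a, b). Compute gcd(104, 39) with the extended Euclidean algorithm, tracking rows (r, s, t) with s·104 + t·39 = r:
  row A: (104, 1, 0)   [1·104 + 0·39 = 104]
  row B: (39, 0, 1)   [0·104 + 1·39 = 39]
  104 = 2·39 + 26   → row C = row A − 2·row B = (26, 1, −2)   [check: 1·104 − 2·39 = 26]
  39 = 1·26 + 13   → row D = row B − 1·row C = (13, −1, 3)   [check: −1·104 + 3·39 = 13]
  26 = 2·13 + 0   → remainder 0, stop. gcd = 13 (last nonzero row D).
So gcd(39, 104) = 13, with Bézout identity −1·104 + 3·39 = 13. Containment (⊇): the Bézout identity exhibits 13 as an element of (39, 104), giving (13) ⊆ (39, 104). Containment (⊆): since 13 | 39 and 13 | 104 (39 = 13·3, 104 = 13·8), every Z-linear combination of 39 and 104 is divisible by 13, so (39, 104) ⊆ (13). Therefore (39, 104) = (13), d = 13.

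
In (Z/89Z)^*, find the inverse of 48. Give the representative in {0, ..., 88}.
48^(−1) ≡ 13 (mod 89)

Apply the extended Euclidean algorithm to (89, 48), tracking rows (r, s, t) with s·89 + t·48 = r. Each division r_prev = q·r_cur + r_new produces the new row as (previous row) − q·(current row):
  row A: (89, 1, 0)   [1·89 + 0·48 = 89]
  row B: (48, 0, 1)   [0·89 + 1·48 = 48]
  89 = 1·48 + 41   → row C = row A − 1·row B = (41, 1, −1)   [check: 1·89 − 1·48 = 41]
  48 = 1·41 + 7   → row D = row B − 1·row C = (7, −1, 2)   [check: −1·89 + 2·48 = 7]
  41 = 5·7 + 6   → row E = row C − 5·row D = (6, 6, −11)   [check: 6·89 − 11·48 = 6]
  7 = 1·6 + 1   → row F = row D − 1·row E = (1, −7, 13)   [check: −7·89 + 13·48 = 1]
  6 = 6·1 + 0   → remainder 0, stop. gcd = 1 (last nonzero row F).
The gcd is 1, so 48 is invertible mod 89. The last nonzero row gives −7·89 + 13·48 = 1, so t = 13. So 48^(−1) ≡ 13 (mod 89). Verify: 48 · 13 = 624 ≡ 1 (mod 89). ✓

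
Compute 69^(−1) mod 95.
69^(−1) ≡ 84 (mod 95)

Apply the extended Euclidean algorithm to (95, 69), tracking rows (r, s, t) with s·95 + t·69 = r. Each division r_prev = q·r_cur + r_new produces the new row as (previous row) − q·(current row):
  row A: (95, 1, 0)   [1·95 + 0·69 = 95]
  row B: (69, 0, 1)   [0·95 + 1·69 = 69]
  95 = 1·69 + 26   → row C = row A − 1·row B = (26, 1, −1)   [check: 1·95 − 1·69 = 26]
  69 = 2·26 + 17   → row D = row B − 2·row C = (17, −2, 3)   [check: −2·95 + 3·69 = 17]
  26 = 1·17 + 9   → row E = row C − 1·row D = (9, 3, −4)   [check: 3·95 − 4·69 = 9]
  17 = 1·9 + 8   → row F = row D − 1·row E = (8, −5, 7)   [check: −5·95 + 7·69 = 8]
  9 = 1·8 + 1   → row G = row E − 1·row F = (1, 8, −11)   [check: 8·95 − 11·69 = 1]
  8 = 8·1 + 0   → remainder 0, stop. gcd = 1 (last nonzero row G).
The gcd is 1, so 69 is invertible mod 95. The last nonzero row gives 8·95 − 11·69 = 1, so t = −11. So 69^(−1) ≡ −11 ≡ 84 (mod 95). Verify: 69 · 84 = 5796 ≡ 1 (mod 95). ✓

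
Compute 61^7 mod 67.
Use repeated squaring. Binary(7) = 111. Walk through the bits of the exponent 7 left-to-right: at each bit after the leading one, square the running value, then multiply by 61 if the bit is 1 (always reducing mod 67):
  bit 1 = 1 (leading): start with 61.
  bit 2 = 1: square 61^2 = 3721 ≡ 36; bit is 1, so multiply 36·61 = 2196 ≡ 52 (mod 67).
  bit 3 = 1: square 52^2 = 2704 ≡ 24; bit is 1, so multiply 24·61 = 1464 ≡ 57 (mod 67).
Final value: 61^7 ≡ 57 (mod 67).

Final answer: 57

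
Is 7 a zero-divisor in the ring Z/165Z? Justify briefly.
NO

gcd(7, 165) = 1, so 7 is a unit in Z/165Z (it has a multiplicative inverse). A unit cannot be a zero-divisor: if 7·b ≡ 0 then multiplying both sides by 7^(−1) gives b ≡ 0. So 7 is not a zero-divisor.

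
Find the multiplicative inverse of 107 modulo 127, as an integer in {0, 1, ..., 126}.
107^(−1) ≡ 19 (mod 127)

Apply the extended Euclidean algorithm to (127, 107), tracking rows (r, s, t) with s·127 + t·107 = r. Each division r_prev = q·r_cur + r_new produces the new row as (previous row) − q·(current row):
  row A: (127, 1, 0)   [1·127 + 0·107 = 127]
  row B: (107, 0, 1)   [0·127 + 1·107 = 107]
  127 = 1·107 + 20   → row C = row A − 1·row B = (20, 1, −1)   [check: 1·127 − 1·107 = 20]
  107 = 5·20 + 7   → row D = row B − 5·row C = (7, −5, 6)   [check: −5·127 + 6·107 = 7]
  20 = 2·7 + 6   → row E = row C − 2·row D = (6, 11, −13)   [check: 11·127 − 13·107 = 6]
  7 = 1·6 + 1   → row F = row D − 1·row E = (1, −16, 19)   [check: −16·127 + 19·107 = 1]
  6 = 6·1 + 0   → remainder 0, stop. gcd = 1 (last nonzero row F).
The gcd is 1, so 107 is invertible mod 127. The last nonzero row gives −16·127 + 19·107 = 1, so t = 19. So 107^(−1) ≡ 19 (mod 127). Verify: 107 · 19 = 2033 ≡ 1 (mod 127). ✓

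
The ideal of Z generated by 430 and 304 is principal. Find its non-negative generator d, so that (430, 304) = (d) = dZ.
In the PID Z, (a, b) is generated by gcd(a, b). Compute gcd(430, 304) with the extended Euclidean algorithm, tracking rows (r, s, t) with s·430 + t·304 = r:
  row A: (430, 1, 0)   [1·430 + 0·304 = 430]
  row B: (304, 0, 1)   [0·430 + 1·304 = 304]
  430 = 1·304 + 126   → row C = row A − 1·row B = (126, 1, −1)   [check: 1·430 − 1·304 = 126]
  304 = 2·126 + 52   → row D = row B − 2·row C = (52, −2, 3)   [check: −2·430 + 3·304 = 52]
  126 = 2·52 + 22   → row E = row C − 2·row D = (22, 5, −7)   [check: 5·430 − 7·304 = 22]
  52 = 2·22 + 8   → row F = row D − 2·row E = (8, −12, 17)   [check: −12·430 + 17·304 = 8]
  22 = 2·8 + 6   → row G = row E − 2·row F = (6, 29, −41)   [check: 29·430 − 41·304 = 6]
  8 = 1·6 + 2   → row H = row F − 1·row G = (2, −41, 58)   [check: −41·430 + 58·304 = 2]
  6 = 3·2 + 0   → remainder 0, stop. gcd = 2 (last nonzero row H).
So gcd(430, 304) = 2, with Bézout identity −41·430 + 58·304 = 2. Containment (⊇): the Bézout identity exhibits 2 as an element of (430, 304), giving (2) ⊆ (430, 304). Containment (⊆): since 2 | 430 and 2 | 304 (430 = 2·215, 304 = 2·152), every Z-linear combination of 430 and 304 is divisible by 2, so (430, 304) ⊆ (2). Therefore (430, 304) = (2), d = 2.

Final answer: (430, 304) = (2); d = 2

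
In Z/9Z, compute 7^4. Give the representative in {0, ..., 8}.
7

Use repeated squaring. Binary(4) = 100. Walk through the bits of the exponent 4 left-to-right: at each bit after the leading one, square the running value, then multiply by 7 if the bit is 1 (always reducing mod 9):
  bit 1 = 1 (leading): start with 7.
  bit 2 = 0: square 7^2 = 49 ≡ 4 (mod 9).
  bit 3 = 0: square 4^2 = 16 ≡ 7 (mod 9).
Final value: 7^4 ≡ 7 (mod 9).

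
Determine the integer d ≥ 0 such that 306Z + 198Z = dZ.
In the PID Z, (a, b) is generated by gcd(a, b). Compute gcd(306, 198) with the extended Euclidean algorithm, tracking rows (r, s, t) with s·306 + t·198 = r:
  row A: (306, 1, 0)   [1·306 + 0·198 = 306]
  row B: (198, 0, 1)   [0·306 + 1·198 = 198]
  306 = 1·198 + 108   → row C = row A − 1·row B = (108, 1, −1)   [check: 1·306 − 1·198 = 108]
  198 = 1·108 + 90   → row D = row B − 1·row C = (90, −1, 2)   [check: −1·306 + 2·198 = 90]
  108 = 1·90 + 18   → row E = row C − 1·row D = (18, 2, −3)   [check: 2·306 − 3·198 = 18]
  90 = 5·18 + 0   → remainder 0, stop. gcd = 18 (last nonzero row E).
So gcd(306, 198) = 18, with Bézout identity 2·306 − 3·198 = 18. Containment (⊇): the Bézout identity exhibits 18 as an element of (306, 198), giving (18) ⊆ (306, 198). Containment (⊆): since 18 | 306 and 18 | 198 (306 = 18·17, 198 = 18·11), every Z-linear combination of 306 and 198 is divisible by 18, so (306, 198) ⊆ (18). Therefore (306, 198) = (18), d = 18.

Final answer: (306, 198) = (18); d = 18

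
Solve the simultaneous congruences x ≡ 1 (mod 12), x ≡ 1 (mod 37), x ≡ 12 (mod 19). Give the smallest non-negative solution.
The moduli 12, 37, 19 are pairwise coprime, so by the CRT there is a unique solution mod 12·37·19 = 8436.
Solve by successive substitution. Start with x ≡ 1 (mod 12).
  Combine with x ≡ 1 (mod 37): write x = 1 + 12·t and require 1 + 12·t ≡ 1 (mod 37), i.e. 12·t ≡ 1 − 1 ≡ 0 (mod 37). Since 12^(−1) ≡ 34 (mod 37), t ≡ 34·0 ≡ 0 (mod 37). So x ≡ 1 + 12·0 = 1 (mod 444).
  Combine with x ≡ 12 (mod 19): write x = 1 + 444·t and require 1 + 444·t ≡ 12 (mod 19), i.e. 444·t ≡ 12 − 1 ≡ 11 (mod 19). Since 444^(−1) ≡ 11 (mod 19) (444 ≡ 7 (mod 19)), t ≡ 11·11 ≡ 7 (mod 19). So x ≡ 1 + 444·7 = 3109 (mod 8436).
Unique solution in [0, 8436): x = 3109.

Final answer: x ≡ 3109 (mod 8436); the representative in [0, 8436) is 3109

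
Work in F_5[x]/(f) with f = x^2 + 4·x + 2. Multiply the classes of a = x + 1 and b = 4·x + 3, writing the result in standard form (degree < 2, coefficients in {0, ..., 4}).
Multiply as integer polynomials: a · b = 4·x^2 + 7·x + 3. Reducing coefficients mod 5: a · b ≡ 4·x^2 + 2·x + 3. Now divide by f(x) = x^2 + 4·x + 2 in F_5[x], eliminating the leading term at each step:
  leading term 4·x^2: subtract (4)·f(x) = 4·x^2 + x + 3, leaving x (coefficients mod 5)
The degree is now < 2, so this is the remainder. Hence a · b ≡ x in F_5[x]/(f).

Final answer: a · b ≡ x (mod f(x))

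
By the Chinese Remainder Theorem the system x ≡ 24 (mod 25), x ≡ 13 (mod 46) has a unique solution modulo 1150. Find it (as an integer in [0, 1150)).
x ≡ 749 (mod 1150); the representative in [0, 1150) is 749

The moduli 25, 46 are pairwise coprime, so by the CRT there is a unique solution mod 25·46 = 1150.
Solve by successive substitution. Start with x ≡ 24 (mod 25).
  Combine with x ≡ 13 (mod 46): write x = 24 + 25·t and require 24 + 25·t ≡ 13 (mod 46), i.e. 25·t ≡ 13 − 24 ≡ 35 (mod 46). Since 25^(−1) ≡ 35 (mod 46), t ≡ 35·35 ≡ 29 (mod 46). So x ≡ 24 + 25·29 = 749 (mod 1150).
Unique solution in [0, 1150): x = 749.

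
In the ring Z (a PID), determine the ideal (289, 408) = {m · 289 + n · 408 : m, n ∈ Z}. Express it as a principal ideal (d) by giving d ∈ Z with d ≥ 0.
In the PID Z, (a, b) is generated by gcd(a, b). Compute gcd(408, 289) with the extended Euclidean algorithm, tracking rows (r, s, t) with s·408 + t·289 = r:
  row A: (408, 1, 0)   [1·408 + 0·289 = 408]
  row B: (289, 0, 1)   [0·408 + 1·289 = 289]
  408 = 1·289 + 119   → row C = row A − 1·row B = (119, 1, −1)   [check: 1·408 − 1·289 = 119]
  289 = 2·119 + 51   → row D = row B − 2·row C = (51, −2, 3)   [check: −2·408 + 3·289 = 51]
  119 = 2·51 + 17   → row E = row C − 2·row D = (17, 5, −7)   [check: 5·408 − 7·289 = 17]
  51 = 3·17 + 0   → remainder 0, stop. gcd = 17 (last nonzero row E).
So gcd(289, 408) = 17, with Bézout identity 5·408 − 7·289 = 17. Containment (⊇): the Bézout identity exhibits 17 as an element of (289, 408), giving (17) ⊆ (289, 408). Containment (⊆): since 17 | 289 and 17 | 408 (289 = 17·17, 408 = 17·24), every Z-linear combination of 289 and 408 is divisible by 17, so (289, 408) ⊆ (17). Therefore (289, 408) = (17), d = 17.

Final answer: (289, 408) = (17); d = 17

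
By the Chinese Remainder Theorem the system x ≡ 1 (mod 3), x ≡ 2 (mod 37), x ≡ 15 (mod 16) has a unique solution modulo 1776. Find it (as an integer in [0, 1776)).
The moduli 3, 37, 16 are pairwise coprime, so by the CRT there is a unique solution mod 3·37·16 = 1776.
Solve by successive substitution. Start with x ≡ 1 (mod 3).
  Combine with x ≡ 2 (mod 37): write x = 1 + 3·t and require 1 + 3·t ≡ 2 (mod 37), i.e. 3·t ≡ 2 − 1 ≡ 1 (mod 37). Since 3^(−1) ≡ 25 (mod 37), t ≡ 25·1 ≡ 25 (mod 37). So x ≡ 1 + 3·25 = 76 (mod 111).
  Combine with x ≡ 15 (mod 16): write x = 76 + 111·t and require 76 + 111·t ≡ 15 (mod 16), i.e. 111·t ≡ 15 − 76 ≡ 3 (mod 16). Since 111^(−1) ≡ 15 (mod 16) (111 ≡ 15 (mod 16)), t ≡ 15·3 ≡ 13 (mod 16). So x ≡ 76 + 111·13 = 1519 (mod 1776).
Unique solution in [0, 1776): x = 1519.

Final answer: x ≡ 1519 (mod 1776); the representative in [0, 1776) is 1519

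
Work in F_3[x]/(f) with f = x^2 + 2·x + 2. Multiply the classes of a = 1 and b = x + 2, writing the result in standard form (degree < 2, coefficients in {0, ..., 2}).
a · b ≡ x + 2 (mod f(x))

Multiply as integer polynomials: a · b = x + 2. Reducing coefficients mod 3: a · b ≡ x + 2. This already has degree < 2, so no reduction by f is needed. Hence a · b ≡ x + 2 in F_3[x]/(f).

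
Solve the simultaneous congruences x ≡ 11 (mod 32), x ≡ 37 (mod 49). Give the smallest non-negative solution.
The moduli 32, 49 are pairwise coprime, so by the CRT there is a unique solution mod 32·49 = 1568.
Solve by successive substitution. Start with x ≡ 11 (mod 32).
  Combine with x ≡ 37 (mod 49): write x = 11 + 32·t and require 11 + 32·t ≡ 37 (mod 49), i.e. 32·t ≡ 37 − 11 ≡ 26 (mod 49). Since 32^(−1) ≡ 23 (mod 49), t ≡ 23·26 ≡ 10 (mod 49). So x ≡ 11 + 32·10 = 331 (mod 1568).
Unique solution in [0, 1568): x = 331.

Final answer: x ≡ 331 (mod 1568); the representative in [0, 1568) is 331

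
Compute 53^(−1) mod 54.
53^(−1) ≡ 53 (mod 54)

Apply the extended Euclidean algorithm to (54, 53), tracking rows (r, s, t) with s·54 + t·53 = r. Each division r_prev = q·r_cur + r_new produces the new row as (previous row) − q·(current row):
  row A: (54, 1, 0)   [1·54 + 0·53 = 54]
  row B: (53, 0, 1)   [0·54 + 1·53 = 53]
  54 = 1·53 + 1   → row C = row A − 1·row B = (1, 1, −1)   [check: 1·54 − 1·53 = 1]
  53 = 53·1 + 0   → remainder 0, stop. gcd = 1 (last nonzero row C).
The gcd is 1, so 53 is invertible mod 54. The last nonzero row gives 1·54 − 1·53 = 1, so t = −1. So 53^(−1) ≡ −1 ≡ 53 (mod 54). Verify: 53 · 53 = 2809 ≡ 1 (mod 54). ✓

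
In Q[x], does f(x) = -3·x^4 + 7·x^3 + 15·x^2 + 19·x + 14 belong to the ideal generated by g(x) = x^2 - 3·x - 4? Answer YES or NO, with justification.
NO

In Q[x] the ideal (g) consists of all multiples of g, so f ∈ (g) iff g | f, i.e. iff the remainder of f on division by g is 0. Divide f by g (g is monic, so eliminate the leading term of the running remainder at each step):
  leading term -3·x^4: subtract (-3·x^2)·g(x) = -3·x^4 + 9·x^3 + 12·x^2, leaving -2·x^3 + 3·x^2 + 19·x + 14
  leading term -2·x^3: subtract (-2·x)·g(x) = -2·x^3 + 6·x^2 + 8·x, leaving -3·x^2 + 11·x + 14
  leading term -3·x^2: subtract (-3)·g(x) = -3·x^2 + 9·x + 12, leaving 2·x + 2
The remainder r(x) = 2·x + 2 ≠ 0 (and deg r < deg g), so g ∤ f, i.e. f ∉ (g).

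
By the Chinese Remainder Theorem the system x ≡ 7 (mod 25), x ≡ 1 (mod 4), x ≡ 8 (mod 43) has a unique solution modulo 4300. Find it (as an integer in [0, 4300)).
The moduli 25, 4, 43 are pairwise coprime, so by the CRT there is a unique solution mod 25·4·43 = 4300.
Solve by successive substitution. Start with x ≡ 7 (mod 25).
  Combine with x ≡ 1 (mod 4): write x = 7 + 25·t and require 7 + 25·t ≡ 1 (mod 4), i.e. 25·t ≡ 1 − 7 ≡ 2 (mod 4). Since 25^(−1) ≡ 1 (mod 4) (25 ≡ 1 (mod 4)), t ≡ 1·2 ≡ 2 (mod 4). So x ≡ 7 + 25·2 = 57 (mod 100).
  Combine with x ≡ 8 (mod 43): write x = 57 + 100·t and require 57 + 100·t ≡ 8 (mod 43), i.e. 100·t ≡ 8 − 57 ≡ 37 (mod 43). Since 100^(−1) ≡ 40 (mod 43) (100 ≡ 14 (mod 43)), t ≡ 40·37 ≡ 18 (mod 43). So x ≡ 57 + 100·18 = 1857 (mod 4300).
Unique solution in [0, 4300): x = 1857.

Final answer: x ≡ 1857 (mod 4300); the representative in [0, 4300) is 1857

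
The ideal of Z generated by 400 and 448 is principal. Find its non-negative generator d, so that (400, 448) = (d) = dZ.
(400, 448) = (16); d = 16

In the PID Z, (a, b) is generated by gcd(a, b). Compute gcd(448, 400) with the extended Euclidean algorithm, tracking rows (r, s, t) with s·448 + t·400 = r:
  row A: (448, 1, 0)   [1·448 + 0·400 = 448]
  row B: (400, 0, 1)   [0·448 + 1·400 = 400]
  448 = 1·400 + 48   → row C = row A − 1·row B = (48, 1, −1)   [check: 1·448 − 1·400 = 48]
  400 = 8·48 + 16   → row D = row B − 8·row C = (16, −8, 9)   [check: −8·448 + 9·400 = 16]
  48 = 3·16 + 0   → remainder 0, stop. gcd = 16 (last nonzero row D).
So gcd(400, 448) = 16, with Bézout identity −8·448 + 9·400 = 16. Containment (⊇): the Bézout identity exhibits 16 as an element of (400, 448), giving (16) ⊆ (400, 448). Containment (⊆): since 16 | 400 and 16 | 448 (400 = 16·25, 448 = 16·28), every Z-linear combination of 400 and 448 is divisible by 16, so (400, 448) ⊆ (16). Therefore (400, 448) = (16), d = 16.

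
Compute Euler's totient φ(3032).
φ(3032) = 1512

φ is multiplicative, with φ(p^e) = p^e − p^(e−1). Factorise 3032 = 2^3 · 379. Then
  φ(3032) = (2^3 − 2^2) · (379 − 1) = 4 · 378 = 1512.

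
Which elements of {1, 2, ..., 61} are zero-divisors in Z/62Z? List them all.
nonzero zero-divisors of Z/62Z = {2, 4, 6, 8, 10, 12, 14, 16, 18, 20, 22, 24, 26, 28, 30, 31, 32, 34, 36, 38, 40, 42, 44, 46, 48, 50, 52, 54, 56, 58, 60}

An element a ∈ Z/62Z (with a ≠ 0) is a zero-divisor iff gcd(a, 62) > 1 (because a is a unit precisely when gcd(a, n) = 1, and in Z/nZ every nonzero, non-unit element is a zero-divisor). Scan a = 1, ..., 61 and keep those with gcd(a, 62) > 1:
  gcd(2, 62) = 2, gcd(4, 62) = 2, gcd(6, 62) = 2, gcd(8, 62) = 2, gcd(10, 62) = 2, gcd(12, 62) = 2, gcd(14, 62) = 2, gcd(16, 62) = 2, gcd(18, 62) = 2, gcd(20, 62) = 2, gcd(22, 62) = 2, gcd(24, 62) = 2, gcd(26, 62) = 2, gcd(28, 62) = 2, gcd(30, 62) = 2, gcd(31, 62) = 31, gcd(32, 62) = 2, gcd(34, 62) = 2, gcd(36, 62) = 2, gcd(38, 62) = 2, gcd(40, 62) = 2, gcd(42, 62) = 2, gcd(44, 62) = 2, gcd(46, 62) = 2, gcd(48, 62) = 2, gcd(50, 62) = 2, gcd(52, 62) = 2, gcd(54, 62) = 2, gcd(56, 62) = 2, gcd(58, 62) = 2, gcd(60, 62) = 2.
All other a ∈ {1, ..., 61} have gcd(a, 62) = 1 and are units. So the nonzero zero-divisors are exactly the 31 values of a appearing in this scan.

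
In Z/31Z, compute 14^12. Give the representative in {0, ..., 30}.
Use repeated squaring. Binary(12) = 1100. Walk through the bits of the exponent 12 left-to-right: at each bit after the leading one, square the running value, then multiply by 14 if the bit is 1 (always reducing mod 31):
  bit 1 = 1 (leading): start with 14.
  bit 2 = 1: square 14^2 = 196 ≡ 10; bit is 1, so multiply 10·14 = 140 ≡ 16 (mod 31).
  bit 3 = 0: square 16^2 = 256 ≡ 8 (mod 31).
  bit 4 = 0: square 8^2 = 64 ≡ 2 (mod 31).
Final value: 14^12 ≡ 2 (mod 31).

Final answer: 2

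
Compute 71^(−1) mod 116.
Apply the extended Euclidean algorithm to (116, 71), tracking rows (r, s, t) with s·116 + t·71 = r. Each division r_prev = q·r_cur + r_new produces the new row as (previous row) − q·(current row):
  row A: (116, 1, 0)   [1·116 + 0·71 = 116]
  row B: (71, 0, 1)   [0·116 + 1·71 = 71]
  116 = 1·71 + 45   → row C = row A − 1·row B = (45, 1, −1)   [check: 1·116 − 1·71 = 45]
  71 = 1·45 + 26   → row D = row B − 1·row C = (26, −1, 2)   [check: −1·116 + 2·71 = 26]
  45 = 1·26 + 19   → row E = row C − 1·row D = (19, 2, −3)   [check: 2·116 − 3·71 = 19]
  26 = 1·19 + 7   → row F = row D − 1·row E = (7, −3, 5)   [check: −3·116 + 5·71 = 7]
  19 = 2·7 + 5   → row G = row E − 2·row F = (5, 8, −13)   [check: 8·116 − 13·71 = 5]
  7 = 1·5 + 2   → row H = row F − 1·row G = (2, −11, 18)   [check: −11·116 + 18·71 = 2]
  5 = 2·2 + 1   → row I = row G − 2·row H = (1, 30, −49)   [check: 30·116 − 49·71 = 1]
  2 = 2·1 + 0   → remainder 0, stop. gcd = 1 (last nonzero row I).
The gcd is 1, so 71 is invertible mod 116. The last nonzero row gives 30·116 − 49·71 = 1, so t = −49. So 71^(−1) ≡ −49 ≡ 67 (mod 116). Verify: 71 · 67 = 4757 ≡ 1 (mod 116). ✓

Final answer: 71^(−1) ≡ 67 (mod 116)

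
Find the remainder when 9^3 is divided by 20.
9

Use repeated squaring. Binary(3) = 11. Walk through the bits of the exponent 3 left-to-right: at each bit after the leading one, square the running value, then multiply by 9 if the bit is 1 (always reducing mod 20):
  bit 1 = 1 (leading): start with 9.
  bit 2 = 1: square 9^2 = 81 ≡ 1; bit is 1, so multiply 1·9 = 9 (mod 20).
Final value: 9^3 ≡ 9 (mod 20).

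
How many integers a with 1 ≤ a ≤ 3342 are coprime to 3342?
1112

The number of a ∈ {1, ..., 3342} with gcd(a, 3342) = 1 is by definition Euler's totient φ(3342). φ is multiplicative, with φ(p^e) = p^e − p^(e−1). Factorise 3342 = 2 · 3 · 557. Then
  φ(3342) = (2 − 1) · (3 − 1) · (557 − 1) = 1 · 2 · 556 = 1112.
So there are 1112 such integers.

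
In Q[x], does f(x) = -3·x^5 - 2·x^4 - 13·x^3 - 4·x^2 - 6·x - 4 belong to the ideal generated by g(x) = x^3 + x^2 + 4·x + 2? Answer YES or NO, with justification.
In Q[x] the ideal (g) consists of all multiples of g, so f ∈ (g) iff g | f, i.e. iff the remainder of f on division by g is 0. Divide f by g (g is monic, so eliminate the leading term of the running remainder at each step):
  leading term -3·x^5: subtract (-3·x^2)·g(x) = -3·x^5 - 3·x^4 - 12·x^3 - 6·x^2, leaving x^4 - x^3 + 2·x^2 - 6·x - 4
  leading term x^4: subtract (x)·g(x) = x^4 + x^3 + 4·x^2 + 2·x, leaving -2·x^3 - 2·x^2 - 8·x - 4
  leading term -2·x^3: subtract (-2)·g(x) = -2·x^3 - 2·x^2 - 8·x - 4, leaving 0
The remainder is 0, so f(x) = g(x) · h(x) with h(x) = -3·x^2 + x - 2. Hence g | f, i.e. f ∈ (g).

Final answer: YES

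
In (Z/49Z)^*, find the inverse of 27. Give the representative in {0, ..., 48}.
27^(−1) ≡ 20 (mod 49)

Apply the extended Euclidean algorithm to (49, 27), tracking rows (r, s, t) with s·49 + t·27 = r. Each division r_prev = q·r_cur + r_new produces the new row as (previous row) − q·(current row):
  row A: (49, 1, 0)   [1·49 + 0·27 = 49]
  row B: (27, 0, 1)   [0·49 + 1·27 = 27]
  49 = 1·27 + 22   → row C = row A − 1·row B = (22, 1, −1)   [check: 1·49 − 1·27 = 22]
  27 = 1·22 + 5   → row D = row B − 1·row C = (5, −1, 2)   [check: −1·49 + 2·27 = 5]
  22 = 4·5 + 2   → row E = row C − 4·row D = (2, 5, −9)   [check: 5·49 − 9·27 = 2]
  5 = 2·2 + 1   → row F = row D − 2·row E = (1, −11, 20)   [check: −11·49 + 20·27 = 1]
  2 = 2·1 + 0   → remainder 0, stop. gcd = 1 (last nonzero row F).
The gcd is 1, so 27 is invertible mod 49. The last nonzero row gives −11·49 + 20·27 = 1, so t = 20. So 27^(−1) ≡ 20 (mod 49). Verify: 27 · 20 = 540 ≡ 1 (mod 49). ✓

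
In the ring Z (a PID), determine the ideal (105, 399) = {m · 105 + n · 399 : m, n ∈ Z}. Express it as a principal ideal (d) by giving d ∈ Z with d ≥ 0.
In the PID Z, (a, b) is generated by gcd(a, b). Compute gcd(399, 105) with the extended Euclidean algorithm, tracking rows (r, s, t) with s·399 + t·105 = r:
  row A: (399, 1, 0)   [1·399 + 0·105 = 399]
  row B: (105, 0, 1)   [0·399 + 1·105 = 105]
  399 = 3·105 + 84   → row C = row A − 3·row B = (84, 1, −3)   [check: 1·399 − 3·105 = 84]
  105 = 1·84 + 21   → row D = row B − 1·row C = (21, −1, 4)   [check: −1·399 + 4·105 = 21]
  84 = 4·21 + 0   → remainder 0, stop. gcd = 21 (last nonzero row D).
So gcd(105, 399) = 21, with Bézout identity −1·399 + 4·105 = 21. Containment (⊇): the Bézout identity exhibits 21 as an element of (105, 399), giving (21) ⊆ (105, 399). Containment (⊆): since 21 | 105 and 21 | 399 (105 = 21·5, 399 = 21·19), every Z-linear combination of 105 and 399 is divisible by 21, so (105, 399) ⊆ (21). Therefore (105, 399) = (21), d = 21.

Final answer: (105, 399) = (21); d = 21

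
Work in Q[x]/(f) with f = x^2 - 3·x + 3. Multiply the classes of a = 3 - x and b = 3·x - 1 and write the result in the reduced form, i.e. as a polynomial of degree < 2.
First multiply in Q[x] without reducing: a · b = -3·x^2 + 10·x - 3. Now divide by f(x) = x^2 - 3·x + 3, eliminating the leading term at each step:
  leading term -3·x^2: subtract (-3)·f(x) = -3·x^2 + 9·x - 9, leaving x + 6
The degree is now < 2, so this is the remainder. Hence a · b ≡ x + 6 in Q[x]/(f).

Final answer: a · b ≡ x + 6 (mod f(x))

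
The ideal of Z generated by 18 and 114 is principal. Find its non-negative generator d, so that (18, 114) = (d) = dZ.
In the PID Z, (a, b) is generated by gcd(a, b). Compute gcd(114, 18) with the extended Euclidean algorithm, tracking rows (r, s, t) with s·114 + t·18 = r:
  row A: (114, 1, 0)   [1·114 + 0·18 = 114]
  row B: (18, 0, 1)   [0·114 + 1·18 = 18]
  114 = 6·18 + 6   → row C = row A − 6·row B = (6, 1, −6)   [check: 1·114 − 6·18 = 6]
  18 = 3·6 + 0   → remainder 0, stop. gcd = 6 (last nonzero row C).
So gcd(18, 114) = 6, with Bézout identity 1·114 − 6·18 = 6. Containment (⊇): the Bézout identity exhibits 6 as an element of (18, 114), giving (6) ⊆ (18, 114). Containment (⊆): since 6 | 18 and 6 | 114 (18 = 6·3, 114 = 6·19), every Z-linear combination of 18 and 114 is divisible by 6, so (18, 114) ⊆ (6). Therefore (18, 114) = (6), d = 6.

Final answer: (18, 114) = (6); d = 6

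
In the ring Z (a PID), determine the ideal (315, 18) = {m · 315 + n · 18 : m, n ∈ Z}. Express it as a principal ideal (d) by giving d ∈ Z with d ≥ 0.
(315, 18) = (9); d = 9

In the PID Z, (a, b) is generated by gcd(a, b). Compute gcd(315, 18) with the extended Euclidean algorithm, tracking rows (r, s, t) with s·315 + t·18 = r:
  row A: (315, 1, 0)   [1·315 + 0·18 = 315]
  row B: (18, 0, 1)   [0·315 + 1·18 = 18]
  315 = 17·18 + 9   → row C = row A − 17·row B = (9, 1, −17)   [check: 1·315 − 17·18 = 9]
  18 = 2·9 + 0   → remainder 0, stop. gcd = 9 (last nonzero row C).
So gcd(315, 18) = 9, with Bézout identity 1·315 − 17·18 = 9. Containment (⊇): the Bézout identity exhibits 9 as an element of (315, 18), giving (9) ⊆ (315, 18). Containment (⊆): since 9 | 315 and 9 | 18 (315 = 9·35, 18 = 9·2), every Z-linear combination of 315 and 18 is divisible by 9, so (315, 18) ⊆ (9). Therefore (315, 18) = (9), d = 9.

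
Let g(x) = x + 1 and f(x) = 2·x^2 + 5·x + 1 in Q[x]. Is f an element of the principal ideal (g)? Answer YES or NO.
NO

In Q[x] the ideal (g) consists of all multiples of g, so f ∈ (g) iff g | f, i.e. iff the remainder of f on division by g is 0. Divide f by g (g is monic, so eliminate the leading term of the running remainder at each step):
  leading term 2·x^2: subtract (2·x)·g(x) = 2·x^2 + 2·x, leaving 3·x + 1
  leading term 3·x: subtract (3)·g(x) = 3·x + 3, leaving -2
The remainder r(x) = -2 ≠ 0 (and deg r < deg g), so g ∤ f, i.e. f ∉ (g).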